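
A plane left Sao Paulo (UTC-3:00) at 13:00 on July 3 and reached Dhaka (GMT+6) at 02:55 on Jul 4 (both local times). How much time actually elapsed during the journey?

Dhaka is 9:00 ahead of Sao Paulo.
Clock-face elapsed time (ignoring zones) is 13 hours 55 minutes.
Actual elapsed = 13 hours 55 minutes − 9:00 = 4 hours 55 minutes.

4 hours 55 minutes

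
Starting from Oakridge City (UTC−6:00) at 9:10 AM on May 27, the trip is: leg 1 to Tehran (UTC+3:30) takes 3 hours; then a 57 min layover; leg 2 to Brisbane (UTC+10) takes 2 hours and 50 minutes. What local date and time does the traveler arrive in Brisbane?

7:57 AM on May 28

Convert departure to UTC: 9:10 AM + 6:00 = 3:10 PM UTC on May 27.
Add 3 hours leg 1 → 6:10 PM UTC.
Add 57 minutes layover in Tehran → 7:07 PM UTC.
Add 2 hours 50 minutes leg 2 → 9:57 PM UTC.
Brisbane is UTC+10:00, so local arrival = 9:57 PM + 10:00 = 7:57 AM on May 28.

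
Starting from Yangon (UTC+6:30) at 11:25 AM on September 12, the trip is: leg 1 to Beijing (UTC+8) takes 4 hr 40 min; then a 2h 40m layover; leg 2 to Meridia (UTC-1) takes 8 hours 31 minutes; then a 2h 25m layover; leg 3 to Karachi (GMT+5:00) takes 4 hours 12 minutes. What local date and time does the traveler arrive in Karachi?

Convert departure to UTC: 11:25 AM − 6:30 = 4:55 AM UTC on Sep 12.
Add 4 hours 40 minutes leg 1 → 9:35 AM UTC.
Add 2 hours 40 minutes layover in Beijing → 12:15 PM UTC.
Add 8 hours 31 minutes leg 2 → 8:46 PM UTC.
Add 2 hours 25 minutes layover in Meridia → 11:11 PM UTC.
Add 4 hours and 12 minutes leg 3 → 3:23 AM UTC (Sep 13).
Karachi is UTC+5:00, so local arrival = 3:23 AM + 5:00 = 8:23 AM on Sep 13.

8:23 AM on Sep 13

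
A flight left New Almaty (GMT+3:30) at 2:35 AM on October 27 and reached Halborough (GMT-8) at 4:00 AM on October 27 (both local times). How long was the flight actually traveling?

12 hours 55 minutes

Departure in UTC: 2:35 AM − 3:30 = 11:05 PM on Oct 26.
Arrival in UTC: 4:00 AM + 8:00 = 12:00 PM on Oct 27.
Elapsed = 12:00 PM − 11:05 PM (+1 day) = 12 hours 55 minutes.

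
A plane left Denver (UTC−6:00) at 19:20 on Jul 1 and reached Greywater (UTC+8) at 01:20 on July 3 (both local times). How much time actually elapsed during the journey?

16 hours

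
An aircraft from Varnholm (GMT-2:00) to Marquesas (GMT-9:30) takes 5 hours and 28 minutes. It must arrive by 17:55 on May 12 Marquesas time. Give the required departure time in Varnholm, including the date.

Target arrival in UTC: 17:55 + 9:30 = 03:25 on May 13.
Subtract 5 hours 28 minutes → departure 21:57 UTC on May 12.
Varnholm is UTC−2:00: 21:57 − 2:00 = 19:57 on May 12.

19:57 on May 12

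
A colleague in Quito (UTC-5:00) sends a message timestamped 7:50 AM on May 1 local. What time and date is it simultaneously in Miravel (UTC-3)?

9:50 AM on May 1

Miravel is 2:00 ahead of Quito.
Shift by the zone difference: 7:50 AM + 2:00 = 9:50 AM on May 1 in Miravel.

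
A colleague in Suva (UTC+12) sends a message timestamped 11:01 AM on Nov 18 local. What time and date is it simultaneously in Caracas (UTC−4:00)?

7:01 PM on Nov 17

Caracas is 16:00 behind Suva.
Shift by the zone difference: 11:01 AM − 16:00 = 7:01 PM on Nov 17 in Caracas.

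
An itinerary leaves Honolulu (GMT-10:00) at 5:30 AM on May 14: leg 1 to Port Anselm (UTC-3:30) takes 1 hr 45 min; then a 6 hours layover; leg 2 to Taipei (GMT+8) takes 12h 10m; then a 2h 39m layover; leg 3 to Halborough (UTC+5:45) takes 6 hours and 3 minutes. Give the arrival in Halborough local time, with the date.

1:52 AM on May 16

Convert departure to UTC: 5:30 AM + 10:00 = 3:30 PM UTC on May 14.
Add 1 hour 45 minutes leg 1 → 5:15 PM UTC.
Add 6 hours layover in Port Anselm → 11:15 PM UTC.
Add 12 hours and 10 minutes leg 2 → 11:25 AM UTC (May 15).
Add 2 hours 39 minutes layover in Taipei → 2:04 PM UTC.
Add 6 hours 3 minutes leg 3 → 8:07 PM UTC.
Halborough is UTC+5:45, so local arrival = 8:07 PM + 5:45 = 1:52 AM on May 16.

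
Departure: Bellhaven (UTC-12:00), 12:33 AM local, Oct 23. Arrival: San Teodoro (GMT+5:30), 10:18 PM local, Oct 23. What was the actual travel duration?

San Teodoro is 17:30 ahead of Bellhaven.
Clock-face elapsed time (ignoring zones) is 21 hours 45 minutes.
Actual elapsed = 21 hours 45 minutes − 17:30 = 4 hours 15 minutes.

4 hours 15 minutes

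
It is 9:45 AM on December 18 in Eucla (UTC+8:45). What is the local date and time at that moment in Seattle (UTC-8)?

In UTC: 9:45 AM − 8:45 = 1:00 AM on Dec 18.
Seattle is UTC−8:00: 1:00 AM − 8:00 = 5:00 PM on Dec 17.

5:00 PM on December 17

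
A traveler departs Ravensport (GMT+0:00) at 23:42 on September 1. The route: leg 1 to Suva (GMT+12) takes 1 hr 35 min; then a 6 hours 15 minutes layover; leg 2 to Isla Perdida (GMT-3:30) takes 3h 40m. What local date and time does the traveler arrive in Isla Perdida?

07:42 on September 2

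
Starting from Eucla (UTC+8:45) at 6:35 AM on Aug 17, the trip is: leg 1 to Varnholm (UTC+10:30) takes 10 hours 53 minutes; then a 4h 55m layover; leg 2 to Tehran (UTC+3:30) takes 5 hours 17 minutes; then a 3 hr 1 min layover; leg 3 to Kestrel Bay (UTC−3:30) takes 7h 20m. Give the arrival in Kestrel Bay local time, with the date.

1:46 AM on Aug 18

Convert departure to UTC: 6:35 AM − 8:45 = 9:50 PM UTC on Aug 16.
Add 10 hours and 53 minutes leg 1 → 8:43 AM UTC (Aug 17).
Add 4 hours 55 minutes layover in Varnholm → 1:38 PM UTC.
Add 5 hours and 17 minutes leg 2 → 6:55 PM UTC.
Add 3 hours and 1 minute layover in Tehran → 9:56 PM UTC.
Add 7 hours 20 minutes leg 3 → 5:16 AM UTC (Aug 18).
Kestrel Bay is UTC−3:30, so local arrival = 5:16 AM − 3:30 = 1:46 AM on Aug 18.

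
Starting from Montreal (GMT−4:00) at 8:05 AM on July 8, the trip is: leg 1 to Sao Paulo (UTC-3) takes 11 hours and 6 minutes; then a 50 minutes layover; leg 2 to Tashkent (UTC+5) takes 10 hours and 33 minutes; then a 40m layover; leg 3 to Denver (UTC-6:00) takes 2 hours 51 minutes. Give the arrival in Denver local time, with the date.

8:05 AM on Jul 9

Convert departure to UTC: 8:05 AM + 4:00 = 12:05 PM UTC on Jul 8.
Add 11 hours 6 minutes leg 1 → 11:11 PM UTC.
Add 50 minutes layover in Sao Paulo → 12:01 AM UTC (Jul 9).
Add 10 hours and 33 minutes leg 2 → 10:34 AM UTC.
Add 40 minutes layover in Tashkent → 11:14 AM UTC.
Add 2 hours 51 minutes leg 3 → 2:05 PM UTC.
Denver is UTC−6:00, so local arrival = 2:05 PM − 6:00 = 8:05 AM on Jul 9.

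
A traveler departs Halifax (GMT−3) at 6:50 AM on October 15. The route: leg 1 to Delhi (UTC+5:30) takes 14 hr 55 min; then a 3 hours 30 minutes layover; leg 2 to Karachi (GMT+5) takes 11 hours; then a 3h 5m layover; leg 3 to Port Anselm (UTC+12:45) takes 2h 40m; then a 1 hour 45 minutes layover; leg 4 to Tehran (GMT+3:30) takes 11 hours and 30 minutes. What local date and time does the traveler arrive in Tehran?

1:45 PM on October 17

Convert departure to UTC: 6:50 AM + 3:00 = 9:50 AM UTC on Oct 15.
Add 14 hours 55 minutes leg 1 → 12:45 AM UTC (Oct 16).
Add 3 hours 30 minutes layover in Delhi → 4:15 AM UTC.
Add 11 hours leg 2 → 3:15 PM UTC.
Add 3 hours and 5 minutes layover in Karachi → 6:20 PM UTC.
Add 2 hours and 40 minutes leg 3 → 9:00 PM UTC.
Add 1 hour and 45 minutes layover in Port Anselm → 10:45 PM UTC.
Add 11 hours and 30 minutes leg 4 → 10:15 AM UTC (Oct 17).
Tehran is UTC+3:30, so local arrival = 10:15 AM + 3:30 = 1:45 PM on Oct 17.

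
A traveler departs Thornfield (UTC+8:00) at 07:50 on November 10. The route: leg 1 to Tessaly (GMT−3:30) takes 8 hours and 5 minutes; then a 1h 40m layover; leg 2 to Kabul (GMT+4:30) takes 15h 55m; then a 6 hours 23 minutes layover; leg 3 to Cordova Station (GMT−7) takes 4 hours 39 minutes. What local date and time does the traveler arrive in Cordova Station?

Convert departure to UTC: 07:50 − 8:00 = 23:50 UTC on Nov 9.
Add 8 hours and 5 minutes leg 1 → 07:55 UTC (Nov 10).
Add 1 hour and 40 minutes layover in Tessaly → 09:35 UTC.
Add 15 hours 55 minutes leg 2 → 01:30 UTC (Nov 11).
Add 6 hours 23 minutes layover in Kabul → 07:53 UTC.
Add 4 hours and 39 minutes leg 3 → 12:32 UTC.
Cordova Station is UTC−7:00, so local arrival = 12:32 − 7:00 = 05:32 on Nov 11.

05:32 on November 11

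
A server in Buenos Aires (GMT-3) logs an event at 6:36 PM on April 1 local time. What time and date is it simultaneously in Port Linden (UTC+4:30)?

2:06 AM on April 2

In UTC: 6:36 PM + 3:00 = 9:36 PM on Apr 1.
Port Linden is UTC+4:30: 9:36 PM + 4:30 = 2:06 AM on Apr 2.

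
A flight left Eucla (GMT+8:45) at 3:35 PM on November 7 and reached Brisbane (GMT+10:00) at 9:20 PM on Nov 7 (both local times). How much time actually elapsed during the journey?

4 hours 30 minutes

Departure in UTC: 3:35 PM − 8:45 = 6:50 AM on Nov 7.
Arrival in UTC: 9:20 PM − 10:00 = 11:20 AM on Nov 7.
Elapsed = 11:20 AM − 6:50 AM = 4 hours 30 minutes.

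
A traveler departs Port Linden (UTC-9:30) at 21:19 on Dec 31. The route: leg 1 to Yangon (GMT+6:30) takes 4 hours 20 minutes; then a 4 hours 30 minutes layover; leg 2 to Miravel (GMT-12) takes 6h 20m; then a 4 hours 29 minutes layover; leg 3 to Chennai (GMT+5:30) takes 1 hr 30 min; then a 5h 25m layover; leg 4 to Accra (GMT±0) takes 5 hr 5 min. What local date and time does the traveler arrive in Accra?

14:28 on January 2

Convert departure to UTC: 21:19 + 9:30 = 06:49 UTC on Jan 1.
Add 4 hours 20 minutes leg 1 → 11:09 UTC.
Add 4 hours 30 minutes layover in Yangon → 15:39 UTC.
Add 6 hours and 20 minutes leg 2 → 21:59 UTC.
Add 4 hours and 29 minutes layover in Miravel → 02:28 UTC (Jan 2).
Add 1 hour and 30 minutes leg 3 → 03:58 UTC.
Add 5 hours and 25 minutes layover in Chennai → 09:23 UTC.
Add 5 hours and 5 minutes leg 4 → 14:28 UTC.
Accra is UTC+0, so local arrival is the same: 14:28 on Jan 2.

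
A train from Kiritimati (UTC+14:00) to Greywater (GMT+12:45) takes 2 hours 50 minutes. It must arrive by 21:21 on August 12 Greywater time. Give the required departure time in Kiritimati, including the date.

Target arrival in UTC: 21:21 − 12:45 = 08:36 on Aug 12.
Subtract 2 hours and 50 minutes → departure 05:46 UTC on Aug 12.
Kiritimati is UTC+14:00: 05:46 + 14:00 = 19:46 on Aug 12.

19:46 on Aug 12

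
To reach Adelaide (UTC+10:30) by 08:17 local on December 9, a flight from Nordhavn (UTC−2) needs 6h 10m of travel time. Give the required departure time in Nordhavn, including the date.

Target arrival in UTC: 08:17 − 10:30 = 21:47 on Dec 8.
Subtract 6 hours and 10 minutes → departure 15:37 UTC on Dec 8.
Nordhavn is UTC−2:00: 15:37 − 2:00 = 13:37 on Dec 8.

13:37 on December 8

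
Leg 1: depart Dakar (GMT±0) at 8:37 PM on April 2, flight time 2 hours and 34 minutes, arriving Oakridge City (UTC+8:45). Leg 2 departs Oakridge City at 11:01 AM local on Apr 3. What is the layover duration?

Dakar is at UTC+0, so departure is already 8:37 PM UTC on Apr 2.
Add 2 hours and 34 minutes flight time → 11:11 PM UTC.
Oakridge City is UTC+8:45, so local arrival = 11:11 PM + 8:45 = 7:56 AM on Apr 3.
Layover = 11:01 AM − 7:56 AM = 3 hours 5 minutes.

3 hours 5 minutes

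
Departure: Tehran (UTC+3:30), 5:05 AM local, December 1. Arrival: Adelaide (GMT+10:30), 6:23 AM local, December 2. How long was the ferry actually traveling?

Departure in UTC: 5:05 AM − 3:30 = 1:35 AM on Dec 1.
Arrival in UTC: 6:23 AM − 10:30 = 7:53 PM on Dec 1.
Elapsed = 7:53 PM − 1:35 AM = 18 hours 18 minutes.

18 hours 18 minutes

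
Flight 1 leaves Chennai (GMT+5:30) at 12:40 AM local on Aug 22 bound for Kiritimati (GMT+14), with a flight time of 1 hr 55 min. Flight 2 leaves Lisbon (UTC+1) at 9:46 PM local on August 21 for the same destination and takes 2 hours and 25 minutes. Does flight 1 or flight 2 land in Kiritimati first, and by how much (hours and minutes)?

Flight 1 in UTC: 12:40 AM − 5:30 = 7:10 PM on Aug 21.
+1 hour and 55 minutes → arrive 9:05 PM UTC on Aug 21.
Flight 2 in UTC: 9:46 PM − 1:00 = 8:46 PM on Aug 21.
+2 hours and 25 minutes → arrive 11:11 PM UTC on Aug 21.
Flight 1 lands earlier by 2 hours 6 minutes.

the first, by 2 hours 6 minutes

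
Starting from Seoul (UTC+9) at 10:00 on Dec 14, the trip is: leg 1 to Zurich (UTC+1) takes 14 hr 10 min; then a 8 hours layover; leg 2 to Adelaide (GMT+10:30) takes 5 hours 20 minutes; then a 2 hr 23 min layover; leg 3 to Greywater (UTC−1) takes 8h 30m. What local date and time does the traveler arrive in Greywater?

Convert departure to UTC: 10:00 − 9:00 = 01:00 UTC on Dec 14.
Add 14 hours and 10 minutes leg 1 → 15:10 UTC.
Add 8 hours layover in Zurich → 23:10 UTC.
Add 5 hours 20 minutes leg 2 → 04:30 UTC (Dec 15).
Add 2 hours and 23 minutes layover in Adelaide → 06:53 UTC.
Add 8 hours and 30 minutes leg 3 → 15:23 UTC.
Greywater is UTC−1:00, so local arrival = 15:23 − 1:00 = 14:23 on Dec 15.

14:23 on December 15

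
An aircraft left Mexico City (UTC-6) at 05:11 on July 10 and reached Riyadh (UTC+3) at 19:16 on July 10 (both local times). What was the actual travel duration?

Departure in UTC: 05:11 + 6:00 = 11:11 on Jul 10.
Arrival in UTC: 19:16 − 3:00 = 16:16 on Jul 10.
Elapsed = 16:16 − 11:11 = 5 hours 5 minutes.

5 hours 5 minutes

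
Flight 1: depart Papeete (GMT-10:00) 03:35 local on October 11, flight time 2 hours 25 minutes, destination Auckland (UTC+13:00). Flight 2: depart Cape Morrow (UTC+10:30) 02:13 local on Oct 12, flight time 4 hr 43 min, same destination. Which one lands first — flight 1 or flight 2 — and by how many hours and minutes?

Flight 1 in UTC: 03:35 + 10:00 = 13:35 on Oct 11.
+2 hours and 25 minutes → arrive 16:00 UTC on Oct 11.
Flight 2 in UTC: 02:13 − 10:30 = 15:43 on Oct 11.
+4 hours and 43 minutes → arrive 20:26 UTC on Oct 11.
Flight 1 lands earlier by 4 hours 26 minutes.

the first, by 4 hours 26 minutes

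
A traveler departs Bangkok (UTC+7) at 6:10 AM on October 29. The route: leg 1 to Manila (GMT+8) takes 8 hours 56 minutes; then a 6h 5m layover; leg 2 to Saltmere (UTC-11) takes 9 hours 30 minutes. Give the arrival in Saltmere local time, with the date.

12:41 PM on October 29

Convert departure to UTC: 6:10 AM − 7:00 = 11:10 PM UTC on Oct 28.
Add 8 hours and 56 minutes leg 1 → 8:06 AM UTC (Oct 29).
Add 6 hours and 5 minutes layover in Manila → 2:11 PM UTC.
Add 9 hours 30 minutes leg 2 → 11:41 PM UTC.
Saltmere is UTC−11:00, so local arrival = 11:41 PM − 11:00 = 12:41 PM on Oct 29.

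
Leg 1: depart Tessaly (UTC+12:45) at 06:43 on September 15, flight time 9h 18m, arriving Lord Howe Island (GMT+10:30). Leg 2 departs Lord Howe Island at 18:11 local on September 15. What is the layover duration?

4 hours 25 minutes

Convert departure to UTC: 06:43 − 12:45 = 17:58 UTC on Sep 14.
Add 9 hours 18 minutes flight time → 03:16 UTC (Sep 15).
Lord Howe Island is UTC+10:30, so local arrival = 03:16 + 10:30 = 13:46 on Sep 15.
Layover = 18:11 − 13:46 = 4 hours 25 minutes.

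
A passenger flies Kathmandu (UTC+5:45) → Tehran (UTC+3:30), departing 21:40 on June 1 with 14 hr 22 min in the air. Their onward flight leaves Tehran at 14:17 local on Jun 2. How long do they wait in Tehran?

4 hours 30 minutes

Convert departure to UTC: 21:40 − 5:45 = 15:55 UTC on Jun 1.
Add 14 hours and 22 minutes flight time → 06:17 UTC (Jun 2).
Tehran is UTC+3:30, so local arrival = 06:17 + 3:30 = 09:47 on Jun 2.
Layover = 14:17 − 09:47 = 4 hours 30 minutes.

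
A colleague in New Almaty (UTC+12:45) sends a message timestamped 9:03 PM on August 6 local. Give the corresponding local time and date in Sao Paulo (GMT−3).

Sao Paulo is 15:45 behind New Almaty.
Shift by the zone difference: 9:03 PM − 15:45 = 5:18 AM on Aug 6 in Sao Paulo.

5:18 AM on August 6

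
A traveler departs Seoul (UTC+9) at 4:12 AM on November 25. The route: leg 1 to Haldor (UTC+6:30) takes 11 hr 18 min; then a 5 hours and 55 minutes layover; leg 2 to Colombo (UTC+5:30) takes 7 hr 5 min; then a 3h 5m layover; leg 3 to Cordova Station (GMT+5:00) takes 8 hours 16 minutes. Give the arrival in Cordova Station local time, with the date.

11:51 AM on November 26

Convert departure to UTC: 4:12 AM − 9:00 = 7:12 PM UTC on Nov 24.
Add 11 hours 18 minutes leg 1 → 6:30 AM UTC (Nov 25).
Add 5 hours 55 minutes layover in Haldor → 12:25 PM UTC.
Add 7 hours and 5 minutes leg 2 → 7:30 PM UTC.
Add 3 hours and 5 minutes layover in Colombo → 10:35 PM UTC.
Add 8 hours 16 minutes leg 3 → 6:51 AM UTC (Nov 26).
Cordova Station is UTC+5:00, so local arrival = 6:51 AM + 5:00 = 11:51 AM on Nov 26.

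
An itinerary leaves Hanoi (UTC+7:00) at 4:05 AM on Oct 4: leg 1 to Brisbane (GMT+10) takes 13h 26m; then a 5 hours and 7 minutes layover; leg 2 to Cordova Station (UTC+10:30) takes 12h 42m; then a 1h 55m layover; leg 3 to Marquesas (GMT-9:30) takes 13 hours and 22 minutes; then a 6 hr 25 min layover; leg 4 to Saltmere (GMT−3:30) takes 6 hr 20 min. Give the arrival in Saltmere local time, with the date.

Convert departure to UTC: 4:05 AM − 7:00 = 9:05 PM UTC on Oct 3.
Add 13 hours and 26 minutes leg 1 → 10:31 AM UTC (Oct 4).
Add 5 hours and 7 minutes layover in Brisbane → 3:38 PM UTC.
Add 12 hours 42 minutes leg 2 → 4:20 AM UTC (Oct 5).
Add 1 hour and 55 minutes layover in Cordova Station → 6:15 AM UTC.
Add 13 hours and 22 minutes leg 3 → 7:37 PM UTC.
Add 6 hours and 25 minutes layover in Marquesas → 2:02 AM UTC (Oct 6).
Add 6 hours and 20 minutes leg 4 → 8:22 AM UTC.
Saltmere is UTC−3:30, so local arrival = 8:22 AM − 3:30 = 4:52 AM on Oct 6.

4:52 AM on October 6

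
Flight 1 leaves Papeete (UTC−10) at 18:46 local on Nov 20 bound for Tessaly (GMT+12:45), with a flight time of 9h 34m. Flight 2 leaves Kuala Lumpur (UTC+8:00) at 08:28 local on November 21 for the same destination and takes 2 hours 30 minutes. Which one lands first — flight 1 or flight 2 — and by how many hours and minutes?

the second, by 11 hours 22 minutes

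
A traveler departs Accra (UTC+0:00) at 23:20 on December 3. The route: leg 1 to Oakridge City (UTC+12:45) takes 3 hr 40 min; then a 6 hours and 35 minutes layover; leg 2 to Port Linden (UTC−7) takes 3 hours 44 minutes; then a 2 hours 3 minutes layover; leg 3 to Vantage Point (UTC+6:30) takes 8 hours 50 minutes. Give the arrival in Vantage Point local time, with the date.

06:42 on December 5

Accra is at UTC+0, so departure is already 23:20 UTC on Dec 3.
Add 3 hours 40 minutes leg 1 → 03:00 UTC (Dec 4).
Add 6 hours 35 minutes layover in Oakridge City → 09:35 UTC.
Add 3 hours 44 minutes leg 2 → 13:19 UTC.
Add 2 hours and 3 minutes layover in Port Linden → 15:22 UTC.
Add 8 hours and 50 minutes leg 3 → 00:12 UTC (Dec 5).
Vantage Point is UTC+6:30, so local arrival = 00:12 + 6:30 = 06:42 on Dec 5.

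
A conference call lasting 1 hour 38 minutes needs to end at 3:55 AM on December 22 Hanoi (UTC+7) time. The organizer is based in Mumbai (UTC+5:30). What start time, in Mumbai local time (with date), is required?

12:47 AM on December 22

Target end time in UTC: 3:55 AM − 7:00 = 8:55 PM on Dec 21.
Subtract 1 hour and 38 minutes → start 7:17 PM UTC on Dec 21.
Mumbai is UTC+5:30: 7:17 PM + 5:30 = 12:47 AM on Dec 22.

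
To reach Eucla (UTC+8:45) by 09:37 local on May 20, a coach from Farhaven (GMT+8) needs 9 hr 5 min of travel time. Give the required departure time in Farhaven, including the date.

23:47 on May 19

Target arrival in UTC: 09:37 − 8:45 = 00:52 on May 20.
Subtract 9 hours and 5 minutes → departure 15:47 UTC on May 19.
Farhaven is UTC+8:00: 15:47 + 8:00 = 23:47 on May 19.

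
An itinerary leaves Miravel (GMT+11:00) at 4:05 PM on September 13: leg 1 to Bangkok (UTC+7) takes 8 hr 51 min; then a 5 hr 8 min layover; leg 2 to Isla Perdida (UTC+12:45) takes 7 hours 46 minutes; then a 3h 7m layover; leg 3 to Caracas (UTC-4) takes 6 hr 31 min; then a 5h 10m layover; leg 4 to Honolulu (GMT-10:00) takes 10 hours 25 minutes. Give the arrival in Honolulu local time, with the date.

Convert departure to UTC: 4:05 PM − 11:00 = 5:05 AM UTC on Sep 13.
Add 8 hours 51 minutes leg 1 → 1:56 PM UTC.
Add 5 hours 8 minutes layover in Bangkok → 7:04 PM UTC.
Add 7 hours 46 minutes leg 2 → 2:50 AM UTC (Sep 14).
Add 3 hours 7 minutes layover in Isla Perdida → 5:57 AM UTC.
Add 6 hours and 31 minutes leg 3 → 12:28 PM UTC.
Add 5 hours and 10 minutes layover in Caracas → 5:38 PM UTC.
Add 10 hours 25 minutes leg 4 → 4:03 AM UTC (Sep 15).
Honolulu is UTC−10:00, so local arrival = 4:03 AM − 10:00 = 6:03 PM on Sep 14.

6:03 PM on September 14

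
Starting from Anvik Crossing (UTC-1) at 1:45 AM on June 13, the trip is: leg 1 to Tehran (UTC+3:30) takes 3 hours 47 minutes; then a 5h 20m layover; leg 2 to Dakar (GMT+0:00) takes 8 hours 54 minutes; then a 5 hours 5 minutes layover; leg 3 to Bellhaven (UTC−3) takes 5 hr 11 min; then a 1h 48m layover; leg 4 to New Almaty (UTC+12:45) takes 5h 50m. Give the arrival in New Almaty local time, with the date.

3:25 AM on June 15

Convert departure to UTC: 1:45 AM + 1:00 = 2:45 AM UTC on Jun 13.
Add 3 hours and 47 minutes leg 1 → 6:32 AM UTC.
Add 5 hours 20 minutes layover in Tehran → 11:52 AM UTC.
Add 8 hours and 54 minutes leg 2 → 8:46 PM UTC.
Add 5 hours 5 minutes layover in Dakar → 1:51 AM UTC (Jun 14).
Add 5 hours 11 minutes leg 3 → 7:02 AM UTC.
Add 1 hour 48 minutes layover in Bellhaven → 8:50 AM UTC.
Add 5 hours 50 minutes leg 4 → 2:40 PM UTC.
New Almaty is UTC+12:45, so local arrival = 2:40 PM + 12:45 = 3:25 AM on Jun 15.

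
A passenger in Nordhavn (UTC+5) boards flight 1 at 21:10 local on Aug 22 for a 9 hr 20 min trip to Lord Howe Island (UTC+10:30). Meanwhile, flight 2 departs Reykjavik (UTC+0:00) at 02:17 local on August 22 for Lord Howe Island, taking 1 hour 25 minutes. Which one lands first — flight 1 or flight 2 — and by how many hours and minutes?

the second, by 21 hours 48 minutes

Flight 1 in UTC: 21:10 − 5:00 = 16:10 on Aug 22.
+9 hours 20 minutes → arrive 01:30 UTC on Aug 23.
Flight 2 departs at 02:17 UTC (Aug 22).
+1 hour and 25 minutes → arrive 03:42 UTC on Aug 22.
Flight 2 lands earlier by 21 hours 48 minutes.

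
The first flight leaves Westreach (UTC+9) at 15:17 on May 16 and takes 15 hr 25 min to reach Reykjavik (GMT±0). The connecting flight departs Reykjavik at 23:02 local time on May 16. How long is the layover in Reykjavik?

Convert departure to UTC: 15:17 − 9:00 = 06:17 UTC on May 16.
Add 15 hours and 25 minutes flight time → 21:42 UTC.
Reykjavik is UTC+0, so local arrival is the same: 21:42 on May 16.
Layover = 23:02 − 21:42 = 1 hour 20 minutes.

1 hour 20 minutes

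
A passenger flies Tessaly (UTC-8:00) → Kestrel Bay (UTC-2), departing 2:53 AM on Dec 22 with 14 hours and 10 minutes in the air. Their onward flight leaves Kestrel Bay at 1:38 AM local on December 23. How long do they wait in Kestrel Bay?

Convert departure to UTC: 2:53 AM + 8:00 = 10:53 AM UTC on Dec 22.
Add 14 hours 10 minutes flight time → 1:03 AM UTC (Dec 23).
Kestrel Bay is UTC−2:00, so local arrival = 1:03 AM − 2:00 = 11:03 PM on Dec 22.
Layover = 1:38 AM − 11:03 PM (+1 day) = 2 hours 35 minutes.

2 hours 35 minutes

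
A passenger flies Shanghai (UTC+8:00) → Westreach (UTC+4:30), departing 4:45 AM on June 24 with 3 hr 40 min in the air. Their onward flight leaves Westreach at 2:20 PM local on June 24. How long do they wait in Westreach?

Convert departure to UTC: 4:45 AM − 8:00 = 8:45 PM UTC on Jun 23.
Add 3 hours and 40 minutes flight time → 12:25 AM UTC (Jun 24).
Westreach is UTC+4:30, so local arrival = 12:25 AM + 4:30 = 4:55 AM on Jun 24.
Layover = 2:20 PM − 4:55 AM = 9 hours 25 minutes.

9 hours 25 minutes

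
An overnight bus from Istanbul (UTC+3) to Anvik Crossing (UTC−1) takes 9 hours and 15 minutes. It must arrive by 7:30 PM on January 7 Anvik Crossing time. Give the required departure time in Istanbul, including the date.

Target arrival in UTC: 7:30 PM + 1:00 = 8:30 PM on Jan 7.
Subtract 9 hours 15 minutes → departure 11:15 AM UTC on Jan 7.
Istanbul is UTC+3:00: 11:15 AM + 3:00 = 2:15 PM on Jan 7.

2:15 PM on January 7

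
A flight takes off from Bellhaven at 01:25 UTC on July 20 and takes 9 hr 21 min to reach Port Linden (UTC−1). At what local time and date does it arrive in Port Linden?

09:46 on Jul 20

Departure is given in UTC: 01:25 on Jul 20.
Add 9 hours 21 minutes → 10:46 UTC.
Port Linden is UTC−1:00: 10:46 − 1:00 = 09:46 on Jul 20.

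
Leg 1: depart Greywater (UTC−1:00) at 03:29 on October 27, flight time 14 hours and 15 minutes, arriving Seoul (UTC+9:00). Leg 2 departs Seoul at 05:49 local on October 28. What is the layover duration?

Convert departure to UTC: 03:29 + 1:00 = 04:29 UTC on Oct 27.
Add 14 hours and 15 minutes flight time → 18:44 UTC.
Seoul is UTC+9:00, so local arrival = 18:44 + 9:00 = 03:44 on Oct 28.
Layover = 05:49 − 03:44 = 2 hours 5 minutes.

2 hours 5 minutes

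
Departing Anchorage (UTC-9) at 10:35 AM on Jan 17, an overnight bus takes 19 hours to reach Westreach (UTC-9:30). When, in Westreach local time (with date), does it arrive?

5:05 AM on January 18

Convert departure to UTC: 10:35 AM + 9:00 = 7:35 PM UTC on Jan 17.
Add 19 hours travel time → 2:35 PM UTC (Jan 18).
Westreach is UTC−9:30, so local arrival = 2:35 PM − 9:30 = 5:05 AM on Jan 18.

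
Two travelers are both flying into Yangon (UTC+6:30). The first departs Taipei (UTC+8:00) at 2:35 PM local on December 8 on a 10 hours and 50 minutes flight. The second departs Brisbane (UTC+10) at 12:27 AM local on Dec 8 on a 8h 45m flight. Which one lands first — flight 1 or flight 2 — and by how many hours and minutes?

Flight 1 in UTC: 2:35 PM − 8:00 = 6:35 AM on Dec 8.
+10 hours and 50 minutes → arrive 5:25 PM UTC on Dec 8.
Flight 2 in UTC: 12:27 AM − 10:00 = 2:27 PM on Dec 7.
+8 hours 45 minutes → arrive 11:12 PM UTC on Dec 7.
Flight 2 lands earlier by 18 hours 13 minutes.

the second, by 18 hours 13 minutes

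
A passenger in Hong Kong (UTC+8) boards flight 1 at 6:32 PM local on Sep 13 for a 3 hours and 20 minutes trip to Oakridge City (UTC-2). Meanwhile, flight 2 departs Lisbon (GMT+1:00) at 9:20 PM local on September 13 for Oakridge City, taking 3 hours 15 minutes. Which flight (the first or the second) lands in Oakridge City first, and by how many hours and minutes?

the first, by 9 hours 43 minutes

Flight 1 in UTC: 6:32 PM − 8:00 = 10:32 AM on Sep 13.
+3 hours and 20 minutes → arrive 1:52 PM UTC on Sep 13.
Flight 2 in UTC: 9:20 PM − 1:00 = 8:20 PM on Sep 13.
+3 hours and 15 minutes → arrive 11:35 PM UTC on Sep 13.
Flight 1 lands earlier by 9 hours 43 minutes.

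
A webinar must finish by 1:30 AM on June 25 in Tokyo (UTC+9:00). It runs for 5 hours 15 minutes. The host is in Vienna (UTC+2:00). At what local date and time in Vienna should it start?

Target end time in UTC: 1:30 AM − 9:00 = 4:30 PM on Jun 24.
Subtract 5 hours and 15 minutes → start 11:15 AM UTC on Jun 24.
Vienna is UTC+2:00: 11:15 AM + 2:00 = 1:15 PM on Jun 24.

1:15 PM on Jun 24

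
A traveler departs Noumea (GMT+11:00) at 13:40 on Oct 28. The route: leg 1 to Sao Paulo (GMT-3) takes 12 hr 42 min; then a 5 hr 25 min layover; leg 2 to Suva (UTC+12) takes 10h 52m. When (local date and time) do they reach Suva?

19:39 on October 29

Convert departure to UTC: 13:40 − 11:00 = 02:40 UTC on Oct 28.
Add 12 hours and 42 minutes leg 1 → 15:22 UTC.
Add 5 hours and 25 minutes layover in Sao Paulo → 20:47 UTC.
Add 10 hours and 52 minutes leg 2 → 07:39 UTC (Oct 29).
Suva is UTC+12:00, so local arrival = 07:39 + 12:00 = 19:39 on Oct 29.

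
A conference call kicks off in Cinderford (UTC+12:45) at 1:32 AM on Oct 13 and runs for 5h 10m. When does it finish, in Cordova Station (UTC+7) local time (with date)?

Convert start to UTC: 1:32 AM − 12:45 = 12:47 PM UTC on Oct 12.
Add 5 hours and 10 minutes duration → 5:57 PM UTC.
Cordova Station is UTC+7:00, so local end time = 5:57 PM + 7:00 = 12:57 AM on Oct 13.

12:57 AM on Oct 13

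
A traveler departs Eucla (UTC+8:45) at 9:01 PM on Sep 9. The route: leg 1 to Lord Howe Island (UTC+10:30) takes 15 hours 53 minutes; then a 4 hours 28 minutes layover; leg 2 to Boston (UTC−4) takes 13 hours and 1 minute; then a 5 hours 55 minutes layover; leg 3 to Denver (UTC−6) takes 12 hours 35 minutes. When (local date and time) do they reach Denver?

Convert departure to UTC: 9:01 PM − 8:45 = 12:16 PM UTC on Sep 9.
Add 15 hours and 53 minutes leg 1 → 4:09 AM UTC (Sep 10).
Add 4 hours 28 minutes layover in Lord Howe Island → 8:37 AM UTC.
Add 13 hours and 1 minute leg 2 → 9:38 PM UTC.
Add 5 hours and 55 minutes layover in Boston → 3:33 AM UTC (Sep 11).
Add 12 hours and 35 minutes leg 3 → 4:08 PM UTC.
Denver is UTC−6:00, so local arrival = 4:08 PM − 6:00 = 10:08 AM on Sep 11.

10:08 AM on Sep 11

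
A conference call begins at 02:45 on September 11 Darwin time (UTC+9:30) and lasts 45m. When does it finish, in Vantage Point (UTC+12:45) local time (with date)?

06:45 on Sep 11

Convert start to UTC: 02:45 − 9:30 = 17:15 UTC on Sep 10.
Add 45 minutes duration → 18:00 UTC.
Vantage Point is UTC+12:45, so local end time = 18:00 + 12:45 = 06:45 on Sep 11.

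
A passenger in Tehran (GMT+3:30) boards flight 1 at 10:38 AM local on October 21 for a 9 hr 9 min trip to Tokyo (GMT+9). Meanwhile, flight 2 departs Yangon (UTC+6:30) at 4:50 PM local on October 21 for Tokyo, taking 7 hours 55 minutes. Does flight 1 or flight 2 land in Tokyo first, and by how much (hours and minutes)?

the first, by 1 hour 58 minutes

Flight 1 in UTC: 10:38 AM − 3:30 = 7:08 AM on Oct 21.
+9 hours 9 minutes → arrive 4:17 PM UTC on Oct 21.
Flight 2 in UTC: 4:50 PM − 6:30 = 10:20 AM on Oct 21.
+7 hours 55 minutes → arrive 6:15 PM UTC on Oct 21.
Flight 1 lands earlier by 1 hour 58 minutes.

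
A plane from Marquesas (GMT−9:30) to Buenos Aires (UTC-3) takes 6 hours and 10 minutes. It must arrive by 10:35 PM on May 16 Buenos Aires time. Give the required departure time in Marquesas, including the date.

Target arrival in UTC: 10:35 PM + 3:00 = 1:35 AM on May 17.
Subtract 6 hours and 10 minutes → departure 7:25 PM UTC on May 16.
Marquesas is UTC−9:30: 7:25 PM − 9:30 = 9:55 AM on May 16.

9:55 AM on May 16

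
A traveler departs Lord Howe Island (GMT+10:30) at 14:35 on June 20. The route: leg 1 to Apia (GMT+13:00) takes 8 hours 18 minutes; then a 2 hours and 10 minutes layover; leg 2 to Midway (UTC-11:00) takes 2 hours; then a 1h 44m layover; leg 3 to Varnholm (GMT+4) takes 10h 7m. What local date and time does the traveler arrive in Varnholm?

08:24 on June 21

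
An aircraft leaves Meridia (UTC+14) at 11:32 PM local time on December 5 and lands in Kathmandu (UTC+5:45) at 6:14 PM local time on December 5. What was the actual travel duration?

Departure in UTC: 11:32 PM − 14:00 = 9:32 AM on Dec 5.
Arrival in UTC: 6:14 PM − 5:45 = 12:29 PM on Dec 5.
Elapsed = 12:29 PM − 9:32 AM = 2 hours 57 minutes.

2 hours 57 minutes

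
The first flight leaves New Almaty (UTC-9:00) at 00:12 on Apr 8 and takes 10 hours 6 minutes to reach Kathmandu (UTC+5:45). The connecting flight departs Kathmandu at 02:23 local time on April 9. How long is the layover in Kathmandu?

Convert departure to UTC: 00:12 + 9:00 = 09:12 UTC on Apr 8.
Add 10 hours 6 minutes flight time → 19:18 UTC.
Kathmandu is UTC+5:45, so local arrival = 19:18 + 5:45 = 01:03 on Apr 9.
Layover = 02:23 − 01:03 = 1 hour 20 minutes.

1 hour 20 minutes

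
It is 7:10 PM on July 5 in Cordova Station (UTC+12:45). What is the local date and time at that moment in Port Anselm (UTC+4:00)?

In UTC: 7:10 PM − 12:45 = 6:25 AM on Jul 5.
Port Anselm is UTC+4:00: 6:25 AM + 4:00 = 10:25 AM on Jul 5.

10:25 AM on July 5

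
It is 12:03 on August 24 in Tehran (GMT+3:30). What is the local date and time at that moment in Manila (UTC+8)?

16:33 on August 24

In UTC: 12:03 − 3:30 = 08:33 on Aug 24.
Manila is UTC+8:00: 08:33 + 8:00 = 16:33 on Aug 24.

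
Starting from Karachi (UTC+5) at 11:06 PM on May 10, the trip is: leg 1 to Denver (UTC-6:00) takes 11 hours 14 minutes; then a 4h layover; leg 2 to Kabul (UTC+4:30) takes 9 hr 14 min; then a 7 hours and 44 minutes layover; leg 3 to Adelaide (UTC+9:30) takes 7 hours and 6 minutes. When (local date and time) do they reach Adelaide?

6:54 PM on May 12

Convert departure to UTC: 11:06 PM − 5:00 = 6:06 PM UTC on May 10.
Add 11 hours and 14 minutes leg 1 → 5:20 AM UTC (May 11).
Add 4 hours layover in Denver → 9:20 AM UTC.
Add 9 hours 14 minutes leg 2 → 6:34 PM UTC.
Add 7 hours 44 minutes layover in Kabul → 2:18 AM UTC (May 12).
Add 7 hours 6 minutes leg 3 → 9:24 AM UTC.
Adelaide is UTC+9:30, so local arrival = 9:24 AM + 9:30 = 6:54 PM on May 12.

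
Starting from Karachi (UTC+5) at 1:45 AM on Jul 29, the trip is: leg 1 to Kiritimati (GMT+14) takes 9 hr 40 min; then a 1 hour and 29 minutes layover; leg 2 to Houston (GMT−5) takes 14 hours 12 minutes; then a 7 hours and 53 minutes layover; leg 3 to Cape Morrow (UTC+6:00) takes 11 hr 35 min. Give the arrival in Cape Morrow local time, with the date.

11:34 PM on July 30

Convert departure to UTC: 1:45 AM − 5:00 = 8:45 PM UTC on Jul 28.
Add 9 hours and 40 minutes leg 1 → 6:25 AM UTC (Jul 29).
Add 1 hour and 29 minutes layover in Kiritimati → 7:54 AM UTC.
Add 14 hours and 12 minutes leg 2 → 10:06 PM UTC.
Add 7 hours and 53 minutes layover in Houston → 5:59 AM UTC (Jul 30).
Add 11 hours and 35 minutes leg 3 → 5:34 PM UTC.
Cape Morrow is UTC+6:00, so local arrival = 5:34 PM + 6:00 = 11:34 PM on Jul 30.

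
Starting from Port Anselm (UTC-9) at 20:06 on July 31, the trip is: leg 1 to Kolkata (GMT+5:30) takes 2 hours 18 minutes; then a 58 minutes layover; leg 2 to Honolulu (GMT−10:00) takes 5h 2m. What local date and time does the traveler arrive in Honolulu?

Convert departure to UTC: 20:06 + 9:00 = 05:06 UTC on Aug 1.
Add 2 hours and 18 minutes leg 1 → 07:24 UTC.
Add 58 minutes layover in Kolkata → 08:22 UTC.
Add 5 hours 2 minutes leg 2 → 13:24 UTC.
Honolulu is UTC−10:00, so local arrival = 13:24 − 10:00 = 03:24 on Aug 1.

03:24 on Aug 1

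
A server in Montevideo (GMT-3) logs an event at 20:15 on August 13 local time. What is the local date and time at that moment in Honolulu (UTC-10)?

13:15 on August 13

In UTC: 20:15 + 3:00 = 23:15 on Aug 13.
Honolulu is UTC−10:00: 23:15 − 10:00 = 13:15 on Aug 13.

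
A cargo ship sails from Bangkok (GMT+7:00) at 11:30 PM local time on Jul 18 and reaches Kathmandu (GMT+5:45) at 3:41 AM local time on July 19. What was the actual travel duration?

5 hours 26 minutes

Departure in UTC: 11:30 PM − 7:00 = 4:30 PM on Jul 18.
Arrival in UTC: 3:41 AM − 5:45 = 9:56 PM on Jul 18.
Elapsed = 9:56 PM − 4:30 PM = 5 hours 26 minutes.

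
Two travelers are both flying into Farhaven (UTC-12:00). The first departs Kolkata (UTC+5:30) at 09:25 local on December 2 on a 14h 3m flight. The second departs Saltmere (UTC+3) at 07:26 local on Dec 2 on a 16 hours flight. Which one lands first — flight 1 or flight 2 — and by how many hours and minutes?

the first, by 2 hours 28 minutes

Flight 1 in UTC: 09:25 − 5:30 = 03:55 on Dec 2.
+14 hours and 3 minutes → arrive 17:58 UTC on Dec 2.
Flight 2 in UTC: 07:26 − 3:00 = 04:26 on Dec 2.
+16 hours → arrive 20:26 UTC on Dec 2.
Flight 1 lands earlier by 2 hours 28 minutes.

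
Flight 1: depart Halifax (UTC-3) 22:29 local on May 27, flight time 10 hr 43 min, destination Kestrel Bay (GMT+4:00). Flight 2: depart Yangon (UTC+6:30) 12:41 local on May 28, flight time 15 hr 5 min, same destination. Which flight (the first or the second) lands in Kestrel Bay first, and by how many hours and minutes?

Flight 1 in UTC: 22:29 + 3:00 = 01:29 on May 28.
+10 hours 43 minutes → arrive 12:12 UTC on May 28.
Flight 2 in UTC: 12:41 − 6:30 = 06:11 on May 28.
+15 hours 5 minutes → arrive 21:16 UTC on May 28.
Flight 1 lands earlier by 9 hours 4 minutes.

the first, by 9 hours 4 minutes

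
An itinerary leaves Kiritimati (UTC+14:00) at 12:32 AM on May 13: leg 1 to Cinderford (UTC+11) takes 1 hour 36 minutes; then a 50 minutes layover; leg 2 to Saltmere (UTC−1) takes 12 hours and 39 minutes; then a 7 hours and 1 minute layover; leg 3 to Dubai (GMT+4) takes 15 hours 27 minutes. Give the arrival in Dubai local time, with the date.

Convert departure to UTC: 12:32 AM − 14:00 = 10:32 AM UTC on May 12.
Add 1 hour and 36 minutes leg 1 → 12:08 PM UTC.
Add 50 minutes layover in Cinderford → 12:58 PM UTC.
Add 12 hours 39 minutes leg 2 → 1:37 AM UTC (May 13).
Add 7 hours 1 minute layover in Saltmere → 8:38 AM UTC.
Add 15 hours and 27 minutes leg 3 → 12:05 AM UTC (May 14).
Dubai is UTC+4:00, so local arrival = 12:05 AM + 4:00 = 4:05 AM on May 14.

4:05 AM on May 14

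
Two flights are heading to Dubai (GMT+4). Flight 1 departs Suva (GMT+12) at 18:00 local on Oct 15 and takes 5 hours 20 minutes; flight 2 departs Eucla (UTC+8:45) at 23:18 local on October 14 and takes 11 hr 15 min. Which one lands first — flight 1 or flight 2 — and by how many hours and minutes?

Flight 1 in UTC: 18:00 − 12:00 = 06:00 on Oct 15.
+5 hours 20 minutes → arrive 11:20 UTC on Oct 15.
Flight 2 in UTC: 23:18 − 8:45 = 14:33 on Oct 14.
+11 hours 15 minutes → arrive 01:48 UTC on Oct 15.
Flight 2 lands earlier by 9 hours 32 minutes.

the second, by 9 hours 32 minutes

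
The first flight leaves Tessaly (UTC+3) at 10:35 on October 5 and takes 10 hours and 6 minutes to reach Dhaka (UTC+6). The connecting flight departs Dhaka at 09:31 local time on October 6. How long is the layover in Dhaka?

Convert departure to UTC: 10:35 − 3:00 = 07:35 UTC on Oct 5.
Add 10 hours 6 minutes flight time → 17:41 UTC.
Dhaka is UTC+6:00, so local arrival = 17:41 + 6:00 = 23:41 on Oct 5.
Layover = 09:31 − 23:41 (+1 day) = 9 hours 50 minutes.

9 hours 50 minutes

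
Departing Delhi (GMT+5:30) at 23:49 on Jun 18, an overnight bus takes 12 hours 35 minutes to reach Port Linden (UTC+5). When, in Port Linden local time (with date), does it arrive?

11:54 on June 19

Port Linden is 0:30 behind Delhi.
After 12 hours and 35 minutes it is 12:24 (Jun 19) in Delhi.
Shift by the zone difference: 12:24 − 0:30 = 11:54 on Jun 19 in Port Linden.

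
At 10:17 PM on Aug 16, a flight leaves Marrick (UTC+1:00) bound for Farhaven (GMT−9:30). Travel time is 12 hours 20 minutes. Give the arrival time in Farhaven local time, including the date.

12:07 AM on Aug 17

Convert departure to UTC: 10:17 PM − 1:00 = 9:17 PM UTC on Aug 16.
Add 12 hours and 20 minutes travel time → 9:37 AM UTC (Aug 17).
Farhaven is UTC−9:30, so local arrival = 9:37 AM − 9:30 = 12:07 AM on Aug 17.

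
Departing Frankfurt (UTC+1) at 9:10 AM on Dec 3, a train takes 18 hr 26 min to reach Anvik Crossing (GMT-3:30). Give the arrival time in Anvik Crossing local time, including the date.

11:06 PM on December 3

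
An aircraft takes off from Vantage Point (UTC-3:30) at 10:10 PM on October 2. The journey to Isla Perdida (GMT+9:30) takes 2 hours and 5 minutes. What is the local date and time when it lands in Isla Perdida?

1:15 PM on October 3

Convert departure to UTC: 10:10 PM + 3:30 = 1:40 AM UTC on Oct 3.
Add 2 hours 5 minutes travel time → 3:45 AM UTC.
Isla Perdida is UTC+9:30, so local arrival = 3:45 AM + 9:30 = 1:15 PM on Oct 3.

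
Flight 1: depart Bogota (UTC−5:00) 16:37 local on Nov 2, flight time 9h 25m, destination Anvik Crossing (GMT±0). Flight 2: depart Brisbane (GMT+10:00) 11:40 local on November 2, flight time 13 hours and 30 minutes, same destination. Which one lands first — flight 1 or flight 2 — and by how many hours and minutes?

Flight 1 in UTC: 16:37 + 5:00 = 21:37 on Nov 2.
+9 hours 25 minutes → arrive 07:02 UTC on Nov 3.
Flight 2 in UTC: 11:40 − 10:00 = 01:40 on Nov 2.
+13 hours and 30 minutes → arrive 15:10 UTC on Nov 2.
Flight 2 lands earlier by 15 hours 52 minutes.

the second, by 15 hours 52 minutes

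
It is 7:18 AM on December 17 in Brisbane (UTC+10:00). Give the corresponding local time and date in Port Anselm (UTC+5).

Port Anselm is 5:00 behind Brisbane.
Shift by the zone difference: 7:18 AM − 5:00 = 2:18 AM on Dec 17 in Port Anselm.

2:18 AM on December 17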